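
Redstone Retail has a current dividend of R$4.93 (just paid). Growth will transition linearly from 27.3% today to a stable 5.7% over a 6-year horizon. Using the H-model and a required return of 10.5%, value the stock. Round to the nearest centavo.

H-model: P₀ = D₀[(1+g_L) + H(g_S−g_L)]/(r−g_L), with H = 6/2 = 3.
P₀ = 4.93 × [(1+0.057) + 3×(0.273−0.057)] / (0.105−0.057)
   = 4.93 × 1.7050 / 0.048 = 175.1177

R$175.12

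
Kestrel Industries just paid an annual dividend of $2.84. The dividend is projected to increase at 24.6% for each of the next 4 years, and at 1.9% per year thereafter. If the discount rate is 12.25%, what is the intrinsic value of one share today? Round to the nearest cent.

$57.30

Two-stage DDM. Project D₁…D_4 at 0.246, terminal growth 0.019, discount at r = 0.1225.
D_1 = 3.5386
D_2 = 4.4091
D_3 = 5.4938
D_4 = 6.8453
Terminal value at t=4: TV = D_5/(r−g) = 6.9753/(0.1225−0.019) = 67.3945
P₀ = 3.5386/(1+0.1225)^1 + 4.4091/(1+0.1225)^2 + 5.4938/(1+0.1225)^3 + 6.8453/(1+0.1225)^4 + 67.3945/(1+0.1225)^4 = 57.2979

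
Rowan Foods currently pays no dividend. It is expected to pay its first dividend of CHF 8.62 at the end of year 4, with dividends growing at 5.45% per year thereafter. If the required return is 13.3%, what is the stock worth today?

Deferred-dividend DDM. At t=3 the remaining stream is a growing perpetuity with first payment D_4 = 8.62.
V_3 = D_4/(r−g) = 8.62/(0.133−0.0545) = 109.8089
P₀ = V_3/(1+r)^3 = 109.8089/(1+0.133)^3 = 75.5002

CHF 75.50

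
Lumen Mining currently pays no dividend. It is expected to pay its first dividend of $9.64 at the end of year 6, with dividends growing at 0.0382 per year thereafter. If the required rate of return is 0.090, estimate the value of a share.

Deferred-dividend DDM. At t=5 the remaining stream is a growing perpetuity with first payment D_6 = 9.64.
V_5 = D_6/(r−g) = 9.64/(0.09−0.0382) = 186.1004
P₀ = V_5/(1+r)^5 = 186.1004/(1+0.09)^5 = 120.9525

$120.95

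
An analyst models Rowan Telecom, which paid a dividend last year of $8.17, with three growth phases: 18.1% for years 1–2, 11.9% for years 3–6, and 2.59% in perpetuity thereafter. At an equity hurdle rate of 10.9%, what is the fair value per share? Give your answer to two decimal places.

$174.43

Three-stage DDM. Project D₁…D_6; terminal Gordon value at t=6 with g = 0.0259; discount at r = 0.109.
D_1 = 9.6488
D_2 = 11.3952
D_3 = 12.7512
D_4 = 14.2686
D_5 = 15.9666
D_6 = 17.8666
TV_6 = 18.3294/(0.109−0.0259) = 220.5699
P₀ = Σ Dₜ/(1+r)ᵗ + TV_6/(1+r)^6 = 174.4350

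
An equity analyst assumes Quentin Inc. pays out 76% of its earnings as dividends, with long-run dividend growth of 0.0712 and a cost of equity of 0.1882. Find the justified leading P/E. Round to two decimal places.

Justified leading P/E = b/(r−g) = 0.76/(0.1882−0.0712) = 6.4957

6.50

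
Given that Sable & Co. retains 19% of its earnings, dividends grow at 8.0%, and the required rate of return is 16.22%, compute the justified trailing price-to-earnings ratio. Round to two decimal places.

10.64

Payout ratio b = 1 − 0.19 = 0.81.
Justified trailing P/E = b(1+g)/(r−g) = 0.81×(1+0.08)/(0.1622−0.08) = 10.6423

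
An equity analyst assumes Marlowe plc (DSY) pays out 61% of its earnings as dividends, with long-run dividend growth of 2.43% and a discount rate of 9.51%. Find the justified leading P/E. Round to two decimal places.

8.62

Justified leading P/E = b/(r−g) = 0.61/(0.0951−0.0243) = 8.6158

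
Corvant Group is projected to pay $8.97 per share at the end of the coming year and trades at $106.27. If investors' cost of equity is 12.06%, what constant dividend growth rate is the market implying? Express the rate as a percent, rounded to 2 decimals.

From P₀ = D₁/(r − g), the implied growth is g = r − D₁/P₀.
g = 0.1206 − 8.97/106.27 = 0.1206 − 0.08441 = 0.03619

3.62%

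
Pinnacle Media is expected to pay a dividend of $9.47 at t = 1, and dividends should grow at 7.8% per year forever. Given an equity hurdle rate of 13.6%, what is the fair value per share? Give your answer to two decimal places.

Gordon growth model: P₀ = D₁/(r − g), with D₁ = 9.47 given directly.
P₀ = 9.4700 / (0.136 − 0.078) = 9.4700 / 0.058 = 163.2759

$163.28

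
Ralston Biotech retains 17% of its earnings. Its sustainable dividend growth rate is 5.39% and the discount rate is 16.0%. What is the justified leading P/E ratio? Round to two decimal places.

7.82

Payout ratio b = 1 − 0.17 = 0.83.
Justified leading P/E = b/(r−g) = 0.83/(0.16−0.0539) = 7.8228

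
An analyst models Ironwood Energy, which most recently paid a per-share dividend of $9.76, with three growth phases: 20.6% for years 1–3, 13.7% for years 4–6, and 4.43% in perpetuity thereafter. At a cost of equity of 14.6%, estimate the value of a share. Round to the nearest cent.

Three-stage DDM. Project D₁…D_6; terminal Gordon value at t=6 with g = 0.0443; discount at r = 0.146.
D_1 = 11.7706
D_2 = 14.1953
D_3 = 17.1195
D_4 = 19.4649
D_5 = 22.1316
D_6 = 25.1636
TV_6 = 26.2784/(0.146−0.0443) = 258.3910
P₀ = Σ Dₜ/(1+r)ᵗ + TV_6/(1+r)^6 = 180.1147

$180.11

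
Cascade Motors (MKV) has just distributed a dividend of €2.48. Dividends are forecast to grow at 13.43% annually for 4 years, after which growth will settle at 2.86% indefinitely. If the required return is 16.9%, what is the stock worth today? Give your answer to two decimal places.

€25.31

Two-stage DDM. Project D₁…D_4 at 0.1343, terminal growth 0.0286, discount at r = 0.169.
D_1 = 2.8131
D_2 = 3.1909
D_3 = 3.6194
D_4 = 4.1055
Terminal value at t=4: TV = D_5/(r−g) = 4.2229/(0.169−0.0286) = 30.0776
P₀ = 2.8131/(1+0.169)^1 + 3.1909/(1+0.169)^2 + 3.6194/(1+0.169)^3 + 4.1055/(1+0.169)^4 + 30.0776/(1+0.169)^4 = 25.3113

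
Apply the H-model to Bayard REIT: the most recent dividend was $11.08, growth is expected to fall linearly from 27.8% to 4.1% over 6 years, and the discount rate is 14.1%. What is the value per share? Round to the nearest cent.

H-model: P₀ = D₀[(1+g_L) + H(g_S−g_L)]/(r−g_L), with H = 6/2 = 3.
P₀ = 11.08 × [(1+0.041) + 3×(0.278−0.041)] / (0.141−0.041)
   = 11.08 × 1.7520 / 0.1 = 194.1216

$194.12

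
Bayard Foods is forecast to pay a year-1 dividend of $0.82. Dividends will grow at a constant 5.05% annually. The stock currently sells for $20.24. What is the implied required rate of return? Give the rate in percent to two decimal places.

9.10%

Rearranging the constant-growth DDM: r = D₁/P₀ + g.
r = 0.8200 / 20.24 + 0.0505 = 0.04051 + 0.0505 = 0.09101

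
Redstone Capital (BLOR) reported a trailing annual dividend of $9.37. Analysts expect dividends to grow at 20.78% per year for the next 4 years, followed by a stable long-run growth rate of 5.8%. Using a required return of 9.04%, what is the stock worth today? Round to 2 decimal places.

Two-stage DDM. Project D₁…D_4 at 0.2078, terminal growth 0.058, discount at r = 0.0904.
D_1 = 11.3171
D_2 = 13.6688
D_3 = 16.5091
D_4 = 19.9397
Terminal value at t=4: TV = D_5/(r−g) = 21.0963/(0.0904−0.058) = 651.1190
P₀ = 11.3171/(1+0.0904)^1 + 13.6688/(1+0.0904)^2 + 16.5091/(1+0.0904)^3 + 19.9397/(1+0.0904)^4 + 651.1190/(1+0.0904)^4 = 509.3069

$509.31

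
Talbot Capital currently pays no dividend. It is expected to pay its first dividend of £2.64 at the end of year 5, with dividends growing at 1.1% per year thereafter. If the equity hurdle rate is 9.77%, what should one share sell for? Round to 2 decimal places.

£20.97

Deferred-dividend DDM. At t=4 the remaining stream is a growing perpetuity with first payment D_5 = 2.64.
V_4 = D_5/(r−g) = 2.64/(0.0977−0.011) = 30.4498
P₀ = V_4/(1+r)^4 = 30.4498/(1+0.0977)^4 = 20.9725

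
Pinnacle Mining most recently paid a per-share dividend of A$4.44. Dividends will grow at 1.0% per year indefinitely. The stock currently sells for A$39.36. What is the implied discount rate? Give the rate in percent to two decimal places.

12.39%

Rearranging the constant-growth DDM: r = D₁/P₀ + g.
D₁ = 4.44 × (1 + 0.01) = 4.4844.
r = 4.4844 / 39.36 + 0.01 = 0.11393 + 0.01 = 0.12393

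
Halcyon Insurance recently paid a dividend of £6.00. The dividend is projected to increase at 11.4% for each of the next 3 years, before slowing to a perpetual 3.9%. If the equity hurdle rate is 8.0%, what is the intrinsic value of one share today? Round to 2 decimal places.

£186.02

Two-stage DDM. Project D₁…D_3 at 0.114, terminal growth 0.039, discount at r = 0.08.
D_1 = 6.6840
D_2 = 7.4460
D_3 = 8.2948
Terminal value at t=3: TV = D_4/(r−g) = 8.6183/(0.08−0.039) = 210.2028
P₀ = 6.6840/(1+0.08)^1 + 7.4460/(1+0.08)^2 + 8.2948/(1+0.08)^3 + 210.2028/(1+0.08)^3 = 186.0231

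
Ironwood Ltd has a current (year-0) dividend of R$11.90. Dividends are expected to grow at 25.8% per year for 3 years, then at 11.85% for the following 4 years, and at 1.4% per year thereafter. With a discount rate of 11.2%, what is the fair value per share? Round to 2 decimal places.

R$298.33

Three-stage DDM. Project D₁…D_7; terminal Gordon value at t=7 with g = 0.014; discount at r = 0.112.
D_1 = 14.9702
D_2 = 18.8325
D_3 = 23.6913
D_4 = 26.4987
D_5 = 29.6388
D_6 = 33.1510
D_7 = 37.0794
TV_7 = 37.5985/(0.112−0.014) = 383.6584
P₀ = Σ Dₜ/(1+r)ᵗ + TV_7/(1+r)^7 = 298.3316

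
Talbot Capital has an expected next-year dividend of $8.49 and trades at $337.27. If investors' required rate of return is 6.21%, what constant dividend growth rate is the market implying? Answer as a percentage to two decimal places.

3.69%

From P₀ = D₁/(r − g), the implied growth is g = r − D₁/P₀.
g = 0.0621 − 8.49/337.27 = 0.0621 − 0.02517 = 0.03693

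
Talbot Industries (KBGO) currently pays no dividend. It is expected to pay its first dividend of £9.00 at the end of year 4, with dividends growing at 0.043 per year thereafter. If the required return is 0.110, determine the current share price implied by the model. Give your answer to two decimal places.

Deferred-dividend DDM. At t=3 the remaining stream is a growing perpetuity with first payment D_4 = 9.00.
V_3 = D_4/(r−g) = 9.00/(0.11−0.043) = 134.3284
P₀ = V_3/(1+r)^3 = 134.3284/(1+0.11)^3 = 98.2197

£98.22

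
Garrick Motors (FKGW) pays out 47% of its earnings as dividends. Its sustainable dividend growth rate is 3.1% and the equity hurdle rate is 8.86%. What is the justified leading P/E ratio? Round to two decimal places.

8.16

Justified leading P/E = b/(r−g) = 0.47/(0.0886−0.031) = 8.1597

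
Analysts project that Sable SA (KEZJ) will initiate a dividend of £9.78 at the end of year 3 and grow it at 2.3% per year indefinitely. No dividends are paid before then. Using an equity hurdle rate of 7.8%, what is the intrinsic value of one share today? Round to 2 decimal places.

Deferred-dividend DDM. At t=2 the remaining stream is a growing perpetuity with first payment D_3 = 9.78.
V_2 = D_3/(r−g) = 9.78/(0.078−0.023) = 177.8182
P₀ = V_2/(1+r)^2 = 177.8182/(1+0.078)^2 = 153.0166

£153.02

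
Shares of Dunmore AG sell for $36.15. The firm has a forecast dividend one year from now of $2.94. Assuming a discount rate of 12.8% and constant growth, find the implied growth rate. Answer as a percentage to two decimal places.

From P₀ = D₁/(r − g), the implied growth is g = r − D₁/P₀.
g = 0.128 − 2.94/36.15 = 0.128 − 0.08133 = 0.04667

4.67%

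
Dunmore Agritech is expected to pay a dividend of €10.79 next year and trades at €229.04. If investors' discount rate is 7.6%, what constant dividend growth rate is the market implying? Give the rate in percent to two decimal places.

From P₀ = D₁/(r − g), the implied growth is g = r − D₁/P₀.
g = 0.076 − 10.79/229.04 = 0.076 − 0.04711 = 0.02889

2.89%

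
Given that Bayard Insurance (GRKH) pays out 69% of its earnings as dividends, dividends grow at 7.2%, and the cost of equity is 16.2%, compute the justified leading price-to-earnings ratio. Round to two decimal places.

7.67

Justified leading P/E = b/(r−g) = 0.69/(0.162−0.072) = 7.6667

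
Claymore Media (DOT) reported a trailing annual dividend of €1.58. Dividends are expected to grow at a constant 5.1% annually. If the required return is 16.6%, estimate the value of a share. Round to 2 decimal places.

Gordon growth model: P₀ = D₁/(r − g). D₁ = 1.58 × (1 + 0.051) = 1.6606.
P₀ = 1.6606 / (0.166 − 0.051) = 1.6606 / 0.115 = 14.4398

€14.44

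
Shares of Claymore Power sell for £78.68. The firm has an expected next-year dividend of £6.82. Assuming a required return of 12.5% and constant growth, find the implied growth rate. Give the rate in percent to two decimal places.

3.83%

From P₀ = D₁/(r − g), the implied growth is g = r − D₁/P₀.
g = 0.125 − 6.82/78.68 = 0.125 − 0.08668 = 0.03832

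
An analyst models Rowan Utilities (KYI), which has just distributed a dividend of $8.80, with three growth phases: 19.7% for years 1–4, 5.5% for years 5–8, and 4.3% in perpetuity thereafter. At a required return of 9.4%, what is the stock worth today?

Three-stage DDM. Project D₁…D_8; terminal Gordon value at t=8 with g = 0.043; discount at r = 0.094.
D_1 = 10.5336
D_2 = 12.6087
D_3 = 15.0926
D_4 = 18.0659
D_5 = 19.0595
D_6 = 20.1078
D_7 = 21.2137
D_8 = 22.3805
TV_8 = 23.3428/(0.094−0.043) = 457.7025
P₀ = Σ Dₜ/(1+r)ᵗ + TV_8/(1+r)^8 = 313.4845

$313.48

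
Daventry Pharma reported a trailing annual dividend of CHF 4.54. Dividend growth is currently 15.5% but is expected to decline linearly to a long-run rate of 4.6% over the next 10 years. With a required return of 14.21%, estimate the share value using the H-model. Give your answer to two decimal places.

CHF 75.16

H-model: P₀ = D₀[(1+g_L) + H(g_S−g_L)]/(r−g_L), with H = 10/2 = 5.
P₀ = 4.54 × [(1+0.046) + 5×(0.155−0.046)] / (0.1421−0.046)
   = 4.54 × 1.5910 / 0.0961 = 75.1627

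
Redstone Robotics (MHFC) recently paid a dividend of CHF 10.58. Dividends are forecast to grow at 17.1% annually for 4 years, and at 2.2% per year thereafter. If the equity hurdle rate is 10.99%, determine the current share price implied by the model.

Two-stage DDM. Project D₁…D_4 at 0.171, terminal growth 0.022, discount at r = 0.1099.
D_1 = 12.3892
D_2 = 14.5077
D_3 = 16.9886
D_4 = 19.8936
Terminal value at t=4: TV = D_5/(r−g) = 20.3313/(0.1099−0.022) = 231.2998
P₀ = 12.3892/(1+0.1099)^1 + 14.5077/(1+0.1099)^2 + 16.9886/(1+0.1099)^3 + 19.8936/(1+0.1099)^4 + 231.2998/(1+0.1099)^4 = 200.8931

CHF 200.89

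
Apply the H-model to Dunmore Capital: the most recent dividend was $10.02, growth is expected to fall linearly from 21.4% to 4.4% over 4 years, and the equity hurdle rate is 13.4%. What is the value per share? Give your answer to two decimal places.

H-model: P₀ = D₀[(1+g_L) + H(g_S−g_L)]/(r−g_L), with H = 4/2 = 2.
P₀ = 10.02 × [(1+0.044) + 2×(0.214−0.044)] / (0.134−0.044)
   = 10.02 × 1.3840 / 0.09 = 154.0853

$154.09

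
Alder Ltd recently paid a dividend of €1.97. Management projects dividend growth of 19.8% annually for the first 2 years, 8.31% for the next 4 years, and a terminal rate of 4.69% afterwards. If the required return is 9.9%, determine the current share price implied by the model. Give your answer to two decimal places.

Three-stage DDM. Project D₁…D_6; terminal Gordon value at t=6 with g = 0.0469; discount at r = 0.099.
D_1 = 2.3601
D_2 = 2.8274
D_3 = 3.0623
D_4 = 3.3168
D_5 = 3.5924
D_6 = 3.8909
TV_6 = 4.0734/(0.099−0.0469) = 78.1847
P₀ = Σ Dₜ/(1+r)ᵗ + TV_6/(1+r)^6 = 57.8929

€57.89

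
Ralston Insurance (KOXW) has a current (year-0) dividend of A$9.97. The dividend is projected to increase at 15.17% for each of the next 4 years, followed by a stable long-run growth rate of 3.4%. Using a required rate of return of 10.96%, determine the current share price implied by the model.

A$202.07

Two-stage DDM. Project D₁…D_4 at 0.1517, terminal growth 0.034, discount at r = 0.1096.
D_1 = 11.4824
D_2 = 13.2243
D_3 = 15.2305
D_4 = 17.5409
Terminal value at t=4: TV = D_5/(r−g) = 18.1373/(0.1096−0.034) = 239.9117
P₀ = 11.4824/(1+0.1096)^1 + 13.2243/(1+0.1096)^2 + 15.2305/(1+0.1096)^3 + 17.5409/(1+0.1096)^4 + 239.9117/(1+0.1096)^4 = 202.0743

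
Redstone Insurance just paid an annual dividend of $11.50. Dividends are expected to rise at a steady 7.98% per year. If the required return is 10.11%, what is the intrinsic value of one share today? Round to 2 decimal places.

Gordon growth model: P₀ = D₁/(r − g). D₁ = 11.50 × (1 + 0.0798) = 12.4177.
P₀ = 12.4177 / (0.1011 − 0.0798) = 12.4177 / 0.0213 = 582.9906

$582.99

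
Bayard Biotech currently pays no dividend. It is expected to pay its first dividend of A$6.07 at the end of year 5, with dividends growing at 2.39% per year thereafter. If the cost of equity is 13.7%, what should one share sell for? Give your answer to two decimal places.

Deferred-dividend DDM. At t=4 the remaining stream is a growing perpetuity with first payment D_5 = 6.07.
V_4 = D_5/(r−g) = 6.07/(0.137−0.0239) = 53.6693
P₀ = V_4/(1+r)^4 = 53.6693/(1+0.137)^4 = 32.1132

A$32.11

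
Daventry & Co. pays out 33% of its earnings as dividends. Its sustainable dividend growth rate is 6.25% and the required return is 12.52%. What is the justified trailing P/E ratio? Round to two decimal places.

5.59

Justified trailing P/E = b(1+g)/(r−g) = 0.33×(1+0.0625)/(0.1252−0.0625) = 5.5921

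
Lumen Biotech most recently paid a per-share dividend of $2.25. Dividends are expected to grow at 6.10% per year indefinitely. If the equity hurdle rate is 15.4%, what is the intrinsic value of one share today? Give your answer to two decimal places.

Gordon growth model: P₀ = D₁/(r − g). D₁ = 2.25 × (1 + 0.061) = 2.3872.
P₀ = 2.3872 / (0.154 − 0.061) = 2.3872 / 0.093 = 25.6694

$25.67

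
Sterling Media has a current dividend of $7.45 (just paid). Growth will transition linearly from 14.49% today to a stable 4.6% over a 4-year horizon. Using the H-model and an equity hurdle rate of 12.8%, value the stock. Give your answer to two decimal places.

$113.00

H-model: P₀ = D₀[(1+g_L) + H(g_S−g_L)]/(r−g_L), with H = 4/2 = 2.
P₀ = 7.45 × [(1+0.046) + 2×(0.1449−0.046)] / (0.128−0.046)
   = 7.45 × 1.2438 / 0.082 = 113.0038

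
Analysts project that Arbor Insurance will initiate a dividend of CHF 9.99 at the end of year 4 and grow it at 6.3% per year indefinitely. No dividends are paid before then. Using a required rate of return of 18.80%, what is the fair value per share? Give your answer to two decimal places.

Deferred-dividend DDM. At t=3 the remaining stream is a growing perpetuity with first payment D_4 = 9.99.
V_3 = D_4/(r−g) = 9.99/(0.188−0.063) = 79.9200
P₀ = V_3/(1+r)^3 = 79.9200/(1+0.188)^3 = 47.6657

CHF 47.67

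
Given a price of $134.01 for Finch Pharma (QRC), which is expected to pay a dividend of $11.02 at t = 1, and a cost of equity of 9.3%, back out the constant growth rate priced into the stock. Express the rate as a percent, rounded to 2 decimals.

1.08%

From P₀ = D₁/(r − g), the implied growth is g = r − D₁/P₀.
g = 0.093 − 11.02/134.01 = 0.093 − 0.08223 = 0.01077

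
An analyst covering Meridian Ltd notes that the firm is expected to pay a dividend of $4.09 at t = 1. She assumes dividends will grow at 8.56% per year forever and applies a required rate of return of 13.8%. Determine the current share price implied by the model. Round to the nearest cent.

Gordon growth model: P₀ = D₁/(r − g), with D₁ = 4.09 given directly.
P₀ = 4.0900 / (0.138 − 0.0856) = 4.0900 / 0.0524 = 78.0534

$78.05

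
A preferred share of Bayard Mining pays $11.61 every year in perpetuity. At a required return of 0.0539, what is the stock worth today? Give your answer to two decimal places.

$215.40

Zero-growth DDM (perpetuity): P₀ = D/r = 11.61 / 0.0539 = 215.3989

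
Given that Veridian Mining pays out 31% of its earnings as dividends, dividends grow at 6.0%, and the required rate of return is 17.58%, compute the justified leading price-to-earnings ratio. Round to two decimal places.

Justified leading P/E = b/(r−g) = 0.31/(0.1758−0.06) = 2.6770

2.68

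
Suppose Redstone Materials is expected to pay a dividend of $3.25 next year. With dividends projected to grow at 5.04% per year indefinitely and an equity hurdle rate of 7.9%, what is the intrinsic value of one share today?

Gordon growth model: P₀ = D₁/(r − g), with D₁ = 3.25 given directly.
P₀ = 3.2500 / (0.079 − 0.0504) = 3.2500 / 0.0286 = 113.6364

$113.64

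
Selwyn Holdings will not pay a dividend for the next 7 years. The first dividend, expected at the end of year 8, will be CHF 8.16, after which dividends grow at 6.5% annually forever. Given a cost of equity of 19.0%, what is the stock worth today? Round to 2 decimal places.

CHF 19.32

Deferred-dividend DDM. At t=7 the remaining stream is a growing perpetuity with first payment D_8 = 8.16.
V_7 = D_8/(r−g) = 8.16/(0.19−0.065) = 65.2800
P₀ = V_7/(1+r)^7 = 65.2800/(1+0.19)^7 = 19.3175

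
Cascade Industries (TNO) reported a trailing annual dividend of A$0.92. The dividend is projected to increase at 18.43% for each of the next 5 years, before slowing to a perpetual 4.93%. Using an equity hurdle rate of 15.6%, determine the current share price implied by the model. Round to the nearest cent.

Two-stage DDM. Project D₁…D_5 at 0.1843, terminal growth 0.0493, discount at r = 0.156.
D_1 = 1.0896
D_2 = 1.2904
D_3 = 1.5282
D_4 = 1.8098
D_5 = 2.1434
Terminal value at t=5: TV = D_6/(r−g) = 2.2490/(0.156−0.0493) = 21.0781
P₀ = 1.0896/(1+0.156)^1 + 1.2904/(1+0.156)^2 + 1.5282/(1+0.156)^3 + 1.8098/(1+0.156)^4 + 2.1434/(1+0.156)^5 + 21.0781/(1+0.156)^5 = 15.1595

A$15.16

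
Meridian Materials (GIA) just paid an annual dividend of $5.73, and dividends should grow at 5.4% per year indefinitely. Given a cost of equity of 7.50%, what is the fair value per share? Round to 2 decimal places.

Gordon growth model: P₀ = D₁/(r − g). D₁ = 5.73 × (1 + 0.054) = 6.0394.
P₀ = 6.0394 / (0.075 − 0.054) = 6.0394 / 0.021 = 287.5914

$287.59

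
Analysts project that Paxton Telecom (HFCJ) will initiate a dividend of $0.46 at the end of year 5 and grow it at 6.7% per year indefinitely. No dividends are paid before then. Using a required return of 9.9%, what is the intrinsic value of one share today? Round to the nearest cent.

$9.85

Deferred-dividend DDM. At t=4 the remaining stream is a growing perpetuity with first payment D_5 = 0.46.
V_4 = D_5/(r−g) = 0.46/(0.099−0.067) = 14.3750
P₀ = V_4/(1+r)^4 = 14.3750/(1+0.099)^4 = 9.8541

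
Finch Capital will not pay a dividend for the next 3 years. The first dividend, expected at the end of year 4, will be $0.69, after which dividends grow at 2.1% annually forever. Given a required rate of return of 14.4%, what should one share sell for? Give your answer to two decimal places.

$3.75

Deferred-dividend DDM. At t=3 the remaining stream is a growing perpetuity with first payment D_4 = 0.69.
V_3 = D_4/(r−g) = 0.69/(0.144−0.021) = 5.6098
P₀ = V_3/(1+r)^3 = 5.6098/(1+0.144)^3 = 3.7468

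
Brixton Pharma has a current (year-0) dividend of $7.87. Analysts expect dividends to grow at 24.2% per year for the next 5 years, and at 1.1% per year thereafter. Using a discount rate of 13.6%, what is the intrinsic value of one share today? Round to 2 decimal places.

$151.27

Two-stage DDM. Project D₁…D_5 at 0.242, terminal growth 0.011, discount at r = 0.136.
D_1 = 9.7745
D_2 = 12.1400
D_3 = 15.0779
D_4 = 18.7267
D_5 = 23.2586
Terminal value at t=5: TV = D_6/(r−g) = 23.5144/(0.136−0.011) = 188.1152
P₀ = 9.7745/(1+0.136)^1 + 12.1400/(1+0.136)^2 + 15.0779/(1+0.136)^3 + 18.7267/(1+0.136)^4 + 23.2586/(1+0.136)^5 + 188.1152/(1+0.136)^5 = 151.2686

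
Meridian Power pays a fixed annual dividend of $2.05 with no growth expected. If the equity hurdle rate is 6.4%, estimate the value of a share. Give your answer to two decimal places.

Zero-growth DDM (perpetuity): P₀ = D/r = 2.05 / 0.064 = 32.0312

$32.03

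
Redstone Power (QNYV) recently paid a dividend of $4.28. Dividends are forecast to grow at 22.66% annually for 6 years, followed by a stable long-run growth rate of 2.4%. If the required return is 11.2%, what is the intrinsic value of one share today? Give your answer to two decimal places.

$126.42

Two-stage DDM. Project D₁…D_6 at 0.2266, terminal growth 0.024, discount at r = 0.112.
D_1 = 5.2498
D_2 = 6.4395
D_3 = 7.8986
D_4 = 9.6885
D_5 = 11.8839
D_6 = 14.5768
Terminal value at t=6: TV = D_7/(r−g) = 14.9266/(0.112−0.024) = 169.6207
P₀ = 5.2498/(1+0.112)^1 + 6.4395/(1+0.112)^2 + 7.8986/(1+0.112)^3 + 9.6885/(1+0.112)^4 + 11.8839/(1+0.112)^5 + 14.5768/(1+0.112)^6 + 169.6207/(1+0.112)^6 = 126.4202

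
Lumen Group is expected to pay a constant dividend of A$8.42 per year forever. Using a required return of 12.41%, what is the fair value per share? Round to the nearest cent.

Zero-growth DDM (perpetuity): P₀ = D/r = 8.42 / 0.1241 = 67.8485

A$67.85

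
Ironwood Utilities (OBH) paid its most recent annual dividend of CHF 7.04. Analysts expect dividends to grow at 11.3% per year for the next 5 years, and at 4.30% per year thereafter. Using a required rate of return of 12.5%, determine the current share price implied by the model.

CHF 118.96

Two-stage DDM. Project D₁…D_5 at 0.113, terminal growth 0.043, discount at r = 0.125.
D_1 = 7.8355
D_2 = 8.7209
D_3 = 9.7064
D_4 = 10.8032
D_5 = 12.0240
Terminal value at t=5: TV = D_6/(r−g) = 12.5410/(0.125−0.043) = 152.9392
P₀ = 7.8355/(1+0.125)^1 + 8.7209/(1+0.125)^2 + 9.7064/(1+0.125)^3 + 10.8032/(1+0.125)^4 + 12.0240/(1+0.125)^5 + 152.9392/(1+0.125)^5 = 118.9599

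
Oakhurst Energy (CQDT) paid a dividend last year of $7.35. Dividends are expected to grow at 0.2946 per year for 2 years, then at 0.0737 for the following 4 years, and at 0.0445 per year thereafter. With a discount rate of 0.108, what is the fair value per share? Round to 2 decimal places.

Three-stage DDM. Project D₁…D_6; terminal Gordon value at t=6 with g = 0.0445; discount at r = 0.108.
D_1 = 9.5153
D_2 = 12.3185
D_3 = 13.2264
D_4 = 14.2012
D_5 = 15.2478
D_6 = 16.3716
TV_6 = 17.1001/(0.108−0.0445) = 269.2930
P₀ = Σ Dₜ/(1+r)ᵗ + TV_6/(1+r)^6 = 201.2882

$201.29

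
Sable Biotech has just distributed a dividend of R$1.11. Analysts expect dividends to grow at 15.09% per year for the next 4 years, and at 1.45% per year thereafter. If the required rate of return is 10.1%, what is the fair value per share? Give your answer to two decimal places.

R$20.51

Two-stage DDM. Project D₁…D_4 at 0.1509, terminal growth 0.0145, discount at r = 0.101.
D_1 = 1.2775
D_2 = 1.4703
D_3 = 1.6921
D_4 = 1.9475
Terminal value at t=4: TV = D_5/(r−g) = 1.9757/(0.101−0.0145) = 22.8407
P₀ = 1.2775/(1+0.101)^1 + 1.4703/(1+0.101)^2 + 1.6921/(1+0.101)^3 + 1.9475/(1+0.101)^4 + 22.8407/(1+0.101)^4 = 20.5103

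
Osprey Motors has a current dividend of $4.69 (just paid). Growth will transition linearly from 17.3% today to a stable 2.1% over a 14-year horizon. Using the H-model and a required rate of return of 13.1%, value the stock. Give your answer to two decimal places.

H-model: P₀ = D₀[(1+g_L) + H(g_S−g_L)]/(r−g_L), with H = 14/2 = 7.
P₀ = 4.69 × [(1+0.021) + 7×(0.173−0.021)] / (0.131−0.021)
   = 4.69 × 2.0850 / 0.11 = 88.8968

$88.90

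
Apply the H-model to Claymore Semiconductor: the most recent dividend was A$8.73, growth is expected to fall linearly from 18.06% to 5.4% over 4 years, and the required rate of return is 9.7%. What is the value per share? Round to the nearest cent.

H-model: P₀ = D₀[(1+g_L) + H(g_S−g_L)]/(r−g_L), with H = 4/2 = 2.
P₀ = 8.73 × [(1+0.054) + 2×(0.1806−0.054)] / (0.097−0.054)
   = 8.73 × 1.3072 / 0.043 = 265.3920

A$265.39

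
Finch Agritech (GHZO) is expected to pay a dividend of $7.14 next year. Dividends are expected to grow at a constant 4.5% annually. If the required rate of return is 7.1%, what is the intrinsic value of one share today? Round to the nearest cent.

Gordon growth model: P₀ = D₁/(r − g), with D₁ = 7.14 given directly.
P₀ = 7.1400 / (0.071 − 0.045) = 7.1400 / 0.026 = 274.6154

$274.62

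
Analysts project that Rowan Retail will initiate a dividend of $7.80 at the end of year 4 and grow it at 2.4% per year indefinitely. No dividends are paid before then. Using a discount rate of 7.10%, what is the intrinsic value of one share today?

Deferred-dividend DDM. At t=3 the remaining stream is a growing perpetuity with first payment D_4 = 7.80.
V_3 = D_4/(r−g) = 7.80/(0.071−0.024) = 165.9574
P₀ = V_3/(1+r)^3 = 165.9574/(1+0.071)^3 = 135.0916

$135.09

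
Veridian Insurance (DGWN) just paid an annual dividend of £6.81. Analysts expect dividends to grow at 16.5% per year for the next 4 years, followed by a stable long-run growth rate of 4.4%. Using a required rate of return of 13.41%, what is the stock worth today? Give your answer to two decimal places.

£117.01

Two-stage DDM. Project D₁…D_4 at 0.165, terminal growth 0.044, discount at r = 0.1341.
D_1 = 7.9337
D_2 = 9.2427
D_3 = 10.7677
D_4 = 12.5444
Terminal value at t=4: TV = D_5/(r−g) = 13.0964/(0.1341−0.044) = 145.3538
P₀ = 7.9337/(1+0.1341)^1 + 9.2427/(1+0.1341)^2 + 10.7677/(1+0.1341)^3 + 12.5444/(1+0.1341)^4 + 145.3538/(1+0.1341)^4 = 117.0128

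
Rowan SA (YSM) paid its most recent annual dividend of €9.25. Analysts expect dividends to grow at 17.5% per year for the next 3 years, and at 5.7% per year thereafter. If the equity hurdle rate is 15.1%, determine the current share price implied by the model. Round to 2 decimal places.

€139.58

Two-stage DDM. Project D₁…D_3 at 0.175, terminal growth 0.057, discount at r = 0.151.
D_1 = 10.8688
D_2 = 12.7708
D_3 = 15.0057
Terminal value at t=3: TV = D_4/(r−g) = 15.8610/(0.151−0.057) = 168.7339
P₀ = 10.8688/(1+0.151)^1 + 12.7708/(1+0.151)^2 + 15.0057/(1+0.151)^3 + 168.7339/(1+0.151)^3 = 139.5798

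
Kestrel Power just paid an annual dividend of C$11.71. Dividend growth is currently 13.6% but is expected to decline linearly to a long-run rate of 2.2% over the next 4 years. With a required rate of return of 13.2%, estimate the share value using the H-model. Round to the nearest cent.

H-model: P₀ = D₀[(1+g_L) + H(g_S−g_L)]/(r−g_L), with H = 4/2 = 2.
P₀ = 11.71 × [(1+0.022) + 2×(0.136−0.022)] / (0.132−0.022)
   = 11.71 × 1.2500 / 0.11 = 133.0682

C$133.07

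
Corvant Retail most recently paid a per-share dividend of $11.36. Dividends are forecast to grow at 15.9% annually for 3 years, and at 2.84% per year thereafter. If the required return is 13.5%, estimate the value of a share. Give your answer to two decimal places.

Two-stage DDM. Project D₁…D_3 at 0.159, terminal growth 0.0284, discount at r = 0.135.
D_1 = 13.1662
D_2 = 15.2597
D_3 = 17.6860
Terminal value at t=3: TV = D_4/(r−g) = 18.1882/(0.135−0.0284) = 170.6214
P₀ = 13.1662/(1+0.135)^1 + 15.2597/(1+0.135)^2 + 17.6860/(1+0.135)^3 + 170.6214/(1+0.135)^3 = 152.2350

$152.23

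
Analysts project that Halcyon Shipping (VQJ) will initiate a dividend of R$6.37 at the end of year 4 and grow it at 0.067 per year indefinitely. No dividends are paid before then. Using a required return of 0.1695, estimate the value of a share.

Deferred-dividend DDM. At t=3 the remaining stream is a growing perpetuity with first payment D_4 = 6.37.
V_3 = D_4/(r−g) = 6.37/(0.1695−0.067) = 62.1463
P₀ = V_3/(1+r)^3 = 62.1463/(1+0.1695)^3 = 38.8521

R$38.85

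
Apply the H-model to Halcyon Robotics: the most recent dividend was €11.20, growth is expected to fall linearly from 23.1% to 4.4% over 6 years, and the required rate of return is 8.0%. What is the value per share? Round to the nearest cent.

€499.33

H-model: P₀ = D₀[(1+g_L) + H(g_S−g_L)]/(r−g_L), with H = 6/2 = 3.
P₀ = 11.20 × [(1+0.044) + 3×(0.231−0.044)] / (0.08−0.044)
   = 11.20 × 1.6050 / 0.036 = 499.3333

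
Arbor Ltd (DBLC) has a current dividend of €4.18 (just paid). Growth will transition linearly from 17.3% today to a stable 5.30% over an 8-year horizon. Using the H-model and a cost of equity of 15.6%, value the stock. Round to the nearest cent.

H-model: P₀ = D₀[(1+g_L) + H(g_S−g_L)]/(r−g_L), with H = 8/2 = 4.
P₀ = 4.18 × [(1+0.053) + 4×(0.173−0.053)] / (0.156−0.053)
   = 4.18 × 1.5330 / 0.103 = 62.2130

€62.21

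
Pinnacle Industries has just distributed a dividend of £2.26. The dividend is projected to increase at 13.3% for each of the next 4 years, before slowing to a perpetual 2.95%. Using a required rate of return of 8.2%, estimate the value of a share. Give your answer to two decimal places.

Two-stage DDM. Project D₁…D_4 at 0.133, terminal growth 0.0295, discount at r = 0.082.
D_1 = 2.5606
D_2 = 2.9011
D_3 = 3.2870
D_4 = 3.7242
Terminal value at t=4: TV = D_5/(r−g) = 3.8340/(0.082−0.0295) = 73.0290
P₀ = 2.5606/(1+0.082)^1 + 2.9011/(1+0.082)^2 + 3.2870/(1+0.082)^3 + 3.7242/(1+0.082)^4 + 73.0290/(1+0.082)^4 = 63.4393

£63.44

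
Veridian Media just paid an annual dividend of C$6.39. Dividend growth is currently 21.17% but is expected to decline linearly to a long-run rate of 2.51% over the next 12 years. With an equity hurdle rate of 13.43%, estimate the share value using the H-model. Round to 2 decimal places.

C$125.50

H-model: P₀ = D₀[(1+g_L) + H(g_S−g_L)]/(r−g_L), with H = 12/2 = 6.
P₀ = 6.39 × [(1+0.0251) + 6×(0.2117−0.0251)] / (0.1343−0.0251)
   = 6.39 × 2.1447 / 0.1092 = 125.5003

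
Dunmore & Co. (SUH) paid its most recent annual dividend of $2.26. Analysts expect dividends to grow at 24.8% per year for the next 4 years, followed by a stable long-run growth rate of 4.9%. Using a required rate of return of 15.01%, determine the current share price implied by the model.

Two-stage DDM. Project D₁…D_4 at 0.248, terminal growth 0.049, discount at r = 0.1501.
D_1 = 2.8205
D_2 = 3.5200
D_3 = 4.3929
D_4 = 5.4824
Terminal value at t=4: TV = D_5/(r−g) = 5.7510/(0.1501−0.049) = 56.8841
P₀ = 2.8205/(1+0.1501)^1 + 3.5200/(1+0.1501)^2 + 4.3929/(1+0.1501)^3 + 5.4824/(1+0.1501)^4 + 56.8841/(1+0.1501)^4 = 43.6470

$43.65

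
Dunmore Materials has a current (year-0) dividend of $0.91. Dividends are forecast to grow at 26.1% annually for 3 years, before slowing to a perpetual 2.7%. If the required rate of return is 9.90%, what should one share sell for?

$23.22

Two-stage DDM. Project D₁…D_3 at 0.261, terminal growth 0.027, discount at r = 0.099.
D_1 = 1.1475
D_2 = 1.4470
D_3 = 1.8247
Terminal value at t=3: TV = D_4/(r−g) = 1.8739/(0.099−0.027) = 26.0270
P₀ = 1.1475/(1+0.099)^1 + 1.4470/(1+0.099)^2 + 1.8247/(1+0.099)^3 + 26.0270/(1+0.099)^3 = 23.2248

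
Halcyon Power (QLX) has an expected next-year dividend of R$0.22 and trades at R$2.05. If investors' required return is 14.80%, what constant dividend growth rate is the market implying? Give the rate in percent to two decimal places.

From P₀ = D₁/(r − g), the implied growth is g = r − D₁/P₀.
g = 0.148 − 0.22/2.05 = 0.148 − 0.10732 = 0.04068

4.07%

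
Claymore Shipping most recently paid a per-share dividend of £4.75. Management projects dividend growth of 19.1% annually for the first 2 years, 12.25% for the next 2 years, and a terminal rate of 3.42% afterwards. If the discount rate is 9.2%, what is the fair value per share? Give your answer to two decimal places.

£129.44

Three-stage DDM. Project D₁…D_4; terminal Gordon value at t=4 with g = 0.0342; discount at r = 0.092.
D_1 = 5.6573
D_2 = 6.7378
D_3 = 7.5632
D_4 = 8.4897
TV_4 = 8.7800/(0.092−0.0342) = 151.9031
P₀ = Σ Dₜ/(1+r)ᵗ + TV_4/(1+r)^4 = 129.4352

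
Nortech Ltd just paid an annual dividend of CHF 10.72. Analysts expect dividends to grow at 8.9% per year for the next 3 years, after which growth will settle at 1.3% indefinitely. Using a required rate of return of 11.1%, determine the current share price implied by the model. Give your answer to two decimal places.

CHF 135.26

Two-stage DDM. Project D₁…D_3 at 0.089, terminal growth 0.013, discount at r = 0.111.
D_1 = 11.6741
D_2 = 12.7131
D_3 = 13.8445
Terminal value at t=3: TV = D_4/(r−g) = 14.0245/(0.111−0.013) = 143.1073
P₀ = 11.6741/(1+0.111)^1 + 12.7131/(1+0.111)^2 + 13.8445/(1+0.111)^3 + 143.1073/(1+0.111)^3 = 135.2596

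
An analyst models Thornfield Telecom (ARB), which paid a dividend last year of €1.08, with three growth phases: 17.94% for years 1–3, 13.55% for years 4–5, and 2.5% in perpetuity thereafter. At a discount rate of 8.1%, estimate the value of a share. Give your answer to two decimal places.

€35.21

Three-stage DDM. Project D₁…D_5; terminal Gordon value at t=5 with g = 0.025; discount at r = 0.081.
D_1 = 1.2738
D_2 = 1.5023
D_3 = 1.7718
D_4 = 2.0118
D_5 = 2.2844
TV_5 = 2.3416/(0.081−0.025) = 41.8136
P₀ = Σ Dₜ/(1+r)ᵗ + TV_5/(1+r)^5 = 35.2136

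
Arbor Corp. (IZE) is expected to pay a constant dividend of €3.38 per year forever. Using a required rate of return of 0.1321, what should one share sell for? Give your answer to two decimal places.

€25.59

Zero-growth DDM (perpetuity): P₀ = D/r = 3.38 / 0.1321 = 25.5867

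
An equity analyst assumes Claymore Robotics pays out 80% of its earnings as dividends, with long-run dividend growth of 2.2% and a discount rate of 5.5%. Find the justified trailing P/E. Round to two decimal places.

24.78

Justified trailing P/E = b(1+g)/(r−g) = 0.80×(1+0.022)/(0.055−0.022) = 24.7758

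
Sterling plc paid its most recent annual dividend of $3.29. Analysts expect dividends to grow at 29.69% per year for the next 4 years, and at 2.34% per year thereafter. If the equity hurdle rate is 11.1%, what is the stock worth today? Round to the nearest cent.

$91.03

Two-stage DDM. Project D₁…D_4 at 0.2969, terminal growth 0.0234, discount at r = 0.111.
D_1 = 4.2668
D_2 = 5.5336
D_3 = 7.1765
D_4 = 9.3073
Terminal value at t=4: TV = D_5/(r−g) = 9.5251/(0.111−0.0234) = 108.7334
P₀ = 4.2668/(1+0.111)^1 + 5.5336/(1+0.111)^2 + 7.1765/(1+0.111)^3 + 9.3073/(1+0.111)^4 + 108.7334/(1+0.111)^4 = 91.0344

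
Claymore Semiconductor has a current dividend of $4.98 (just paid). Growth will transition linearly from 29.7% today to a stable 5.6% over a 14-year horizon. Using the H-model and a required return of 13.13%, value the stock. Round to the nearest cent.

$181.41

H-model: P₀ = D₀[(1+g_L) + H(g_S−g_L)]/(r−g_L), with H = 14/2 = 7.
P₀ = 4.98 × [(1+0.056) + 7×(0.297−0.056)] / (0.1313−0.056)
   = 4.98 × 2.7430 / 0.0753 = 181.4096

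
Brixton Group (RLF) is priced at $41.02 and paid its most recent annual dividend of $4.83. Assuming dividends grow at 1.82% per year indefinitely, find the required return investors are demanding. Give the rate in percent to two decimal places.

13.81%

Rearranging the constant-growth DDM: r = D₁/P₀ + g.
D₁ = 4.83 × (1 + 0.0182) = 4.9179.
r = 4.9179 / 41.02 + 0.0182 = 0.11989 + 0.0182 = 0.13809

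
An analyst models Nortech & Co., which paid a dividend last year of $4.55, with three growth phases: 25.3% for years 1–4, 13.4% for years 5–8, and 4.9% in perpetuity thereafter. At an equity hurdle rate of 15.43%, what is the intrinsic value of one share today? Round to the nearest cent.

$105.24

Three-stage DDM. Project D₁…D_8; terminal Gordon value at t=8 with g = 0.049; discount at r = 0.1543.
D_1 = 5.7012
D_2 = 7.1435
D_3 = 8.9509
D_4 = 11.2154
D_5 = 12.7183
D_6 = 14.4225
D_7 = 16.3552
D_8 = 18.5468
TV_8 = 19.4555/(0.1543−0.049) = 184.7630
P₀ = Σ Dₜ/(1+r)ᵗ + TV_8/(1+r)^8 = 105.2384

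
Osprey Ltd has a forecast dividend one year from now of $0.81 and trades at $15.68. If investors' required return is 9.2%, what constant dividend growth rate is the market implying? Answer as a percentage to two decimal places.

4.03%

From P₀ = D₁/(r − g), the implied growth is g = r − D₁/P₀.
g = 0.092 − 0.81/15.68 = 0.092 − 0.05166 = 0.04034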